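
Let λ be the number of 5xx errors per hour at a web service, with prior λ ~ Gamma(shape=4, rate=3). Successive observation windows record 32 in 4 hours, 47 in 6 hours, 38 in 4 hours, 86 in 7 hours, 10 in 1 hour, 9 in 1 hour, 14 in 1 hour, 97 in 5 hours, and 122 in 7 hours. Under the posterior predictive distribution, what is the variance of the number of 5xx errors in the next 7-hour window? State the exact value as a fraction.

16422/169

Total count: 32 + 47 + 38 + 86 + 10 + 9 + 14 + 97 + 122 = 455.
Total exposure: 4 + 6 + 4 + 7 + 1 + 1 + 1 + 5 + 7 = 36 hours.
Conjugate update: add total count to the shape and total exposure to the rate, giving Gamma(459, 39).
The posterior predictive for a window of length T is Negative Binomial with variance T·α'·(β'+T)/β'² = 7·459·46/1521 = 16422/169.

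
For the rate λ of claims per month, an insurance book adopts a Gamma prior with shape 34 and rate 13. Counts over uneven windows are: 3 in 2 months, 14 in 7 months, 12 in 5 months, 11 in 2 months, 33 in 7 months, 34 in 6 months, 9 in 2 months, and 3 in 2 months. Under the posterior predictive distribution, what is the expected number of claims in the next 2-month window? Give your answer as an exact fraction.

Total count: 3 + 14 + 12 + 11 + 33 + 34 + 9 + 3 = 119.
Total exposure: 2 + 7 + 5 + 2 + 7 + 6 + 2 + 2 = 33 months.
The Gamma prior is conjugate for the Poisson rate, so λ | data ~ Gamma(34+119, 13+33) = Gamma(153, 46).
Predictive mean over a 2-month window = T·E[λ|data] = 2·153/46 = 153/23.

153/23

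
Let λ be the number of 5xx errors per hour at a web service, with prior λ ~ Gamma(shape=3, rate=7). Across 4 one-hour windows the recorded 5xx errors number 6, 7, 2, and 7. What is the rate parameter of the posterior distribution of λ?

11

Total count: 6 + 7 + 2 + 7 = 22.
Total exposure: 4 hours.
By Gamma–Poisson conjugacy, the posterior is Gamma(α + Σx, β + Σt) = Gamma(3 + 22, 7 + 4) = Gamma(25, 11).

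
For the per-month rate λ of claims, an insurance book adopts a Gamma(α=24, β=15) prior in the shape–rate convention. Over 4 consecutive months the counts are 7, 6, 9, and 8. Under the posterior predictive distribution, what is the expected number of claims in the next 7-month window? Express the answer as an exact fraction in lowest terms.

Total count: 7 + 6 + 9 + 8 = 30.
Total exposure: 4 months.
Posterior: α' = 24 + 30 = 54, β' = 15 + 4 = 19.
Predictive mean over a 7-month window = T·E[λ|data] = 7·54/19 = 378/19.

378/19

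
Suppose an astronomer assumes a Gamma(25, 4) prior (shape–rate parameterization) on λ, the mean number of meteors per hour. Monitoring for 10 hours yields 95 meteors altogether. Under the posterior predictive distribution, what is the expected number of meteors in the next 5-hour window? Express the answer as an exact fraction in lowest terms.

Total count 95 over total exposure 10 hours.
Conjugate update: add total count to the shape and total exposure to the rate, giving Gamma(120, 14).
Predictive mean over a 5-hour window = T·E[λ|data] = 5·120/14 = 300/7.

300/7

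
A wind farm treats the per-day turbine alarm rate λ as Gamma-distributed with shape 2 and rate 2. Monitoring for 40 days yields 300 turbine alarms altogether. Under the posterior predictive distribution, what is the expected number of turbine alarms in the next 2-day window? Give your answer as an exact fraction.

302/21

Total count 300 over total exposure 40 days.
Gamma(α, β) with Poisson data over total exposure Σt gives posterior Gamma(α+Σx, β+Σt) = Gamma(302, 42).
Predictive mean over a 2-day window = T·E[λ|data] = 2·302/42 = 302/21.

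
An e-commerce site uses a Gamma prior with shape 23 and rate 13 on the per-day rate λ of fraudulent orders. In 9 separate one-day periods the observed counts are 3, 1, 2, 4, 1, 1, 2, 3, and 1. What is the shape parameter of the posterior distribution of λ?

Total count: 3 + 1 + 2 + 4 + 1 + 1 + 2 + 3 + 1 = 18.
Total exposure: 9 days.
The Gamma prior is conjugate for the Poisson rate, so λ | data ~ Gamma(23+18, 13+9) = Gamma(41, 22).

41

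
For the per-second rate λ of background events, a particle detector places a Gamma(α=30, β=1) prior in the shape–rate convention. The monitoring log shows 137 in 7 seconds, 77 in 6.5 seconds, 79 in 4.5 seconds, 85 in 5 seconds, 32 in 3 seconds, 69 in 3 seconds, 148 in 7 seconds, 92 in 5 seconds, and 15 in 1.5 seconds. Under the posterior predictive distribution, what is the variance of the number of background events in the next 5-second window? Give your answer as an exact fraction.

741080/7569

Total count: 137 + 77 + 79 + 85 + 32 + 69 + 148 + 92 + 15 = 734.
Total exposure: 7 + 6.5 + 4.5 + 5 + 3 + 3 + 7 + 5 + 1.5 = 42.5 seconds.
By Gamma–Poisson conjugacy, the posterior is Gamma(α + Σx, β + Σt) = Gamma(30 + 734, 1 + 42.5) = Gamma(764, 87/2).
The posterior predictive for a window of length T is Negative Binomial with variance T·α'·(β'+T)/β'² = 5·764·(97/2)/(7569/4) = 741080/7569.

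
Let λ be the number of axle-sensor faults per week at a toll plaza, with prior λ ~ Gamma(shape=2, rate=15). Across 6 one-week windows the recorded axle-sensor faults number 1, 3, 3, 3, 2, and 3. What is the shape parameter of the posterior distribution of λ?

17

Total count: 1 + 3 + 3 + 3 + 2 + 3 = 15.
Total exposure: 6 weeks.
By Gamma–Poisson conjugacy, the posterior is Gamma(α + Σx, β + Σt) = Gamma(2 + 15, 15 + 6) = Gamma(17, 21).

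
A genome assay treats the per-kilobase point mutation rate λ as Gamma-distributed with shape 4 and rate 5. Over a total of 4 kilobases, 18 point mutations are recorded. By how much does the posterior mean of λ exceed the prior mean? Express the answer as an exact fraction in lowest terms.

74/45

Total count 18 over total exposure 4 kilobases.
Posterior: α' = 4 + 18 = 22, β' = 5 + 4 = 9.
Posterior mean = 22/9 = 22/9; prior mean = 4/5 = 4/5. Difference = 22/9 − 4/5 = 74/45.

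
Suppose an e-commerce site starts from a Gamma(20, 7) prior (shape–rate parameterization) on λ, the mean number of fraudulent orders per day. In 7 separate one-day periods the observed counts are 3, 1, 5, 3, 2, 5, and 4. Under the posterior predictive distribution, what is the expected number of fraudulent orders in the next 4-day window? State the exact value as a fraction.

86/7

Total count: 3 + 1 + 5 + 3 + 2 + 5 + 4 = 23.
Total exposure: 7 days.
By Gamma–Poisson conjugacy, the posterior is Gamma(α + Σx, β + Σt) = Gamma(20 + 23, 7 + 7) = Gamma(43, 14).
Predictive mean over a 4-day window = T·E[λ|data] = 4·43/14 = 86/7.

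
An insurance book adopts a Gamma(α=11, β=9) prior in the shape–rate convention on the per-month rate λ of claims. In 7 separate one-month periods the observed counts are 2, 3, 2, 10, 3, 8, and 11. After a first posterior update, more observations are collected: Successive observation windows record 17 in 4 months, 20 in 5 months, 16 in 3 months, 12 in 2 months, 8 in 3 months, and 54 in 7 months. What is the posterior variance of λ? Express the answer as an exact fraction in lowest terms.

177/1600

Total count: 2 + 3 + 2 + 10 + 3 + 8 + 11 = 39.
Total exposure: 7 months.
After the first batch: Gamma(11 + 39, 9 + 7) = Gamma(50, 16).
Total count: 17 + 20 + 16 + 12 + 8 + 54 = 127.
Total exposure: 4 + 5 + 3 + 2 + 3 + 7 = 24 months.
After the second batch: Gamma(50 + 127, 16 + 24) = Gamma(177, 40).
Posterior variance = α'/β'² = 177/1600.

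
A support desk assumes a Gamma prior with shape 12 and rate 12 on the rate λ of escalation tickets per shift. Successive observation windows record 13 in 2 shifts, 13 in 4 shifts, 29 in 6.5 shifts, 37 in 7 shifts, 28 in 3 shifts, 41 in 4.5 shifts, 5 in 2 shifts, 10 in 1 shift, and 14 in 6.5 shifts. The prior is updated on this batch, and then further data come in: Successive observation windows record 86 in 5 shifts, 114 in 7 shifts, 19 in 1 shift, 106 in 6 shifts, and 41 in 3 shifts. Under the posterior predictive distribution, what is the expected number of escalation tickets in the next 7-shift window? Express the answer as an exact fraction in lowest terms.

7952/141

Total count: 13 + 13 + 29 + 37 + 28 + 41 + 5 + 10 + 14 = 190.
Total exposure: 2 + 4 + 6.5 + 7 + 3 + 4.5 + 2 + 1 + 6.5 = 36.5 shifts.
After the first batch: Gamma(12 + 190, 12 + 36.5) = Gamma(202, 97/2).
Total count: 86 + 114 + 19 + 106 + 41 = 366.
Total exposure: 5 + 7 + 1 + 6 + 3 = 22 shifts.
After the second batch: Gamma(202 + 366, 97/2 + 22) = Gamma(568, 141/2).
Predictive mean over a 7-shift window = T·E[λ|data] = 7·568/(141/2) = 7952/141.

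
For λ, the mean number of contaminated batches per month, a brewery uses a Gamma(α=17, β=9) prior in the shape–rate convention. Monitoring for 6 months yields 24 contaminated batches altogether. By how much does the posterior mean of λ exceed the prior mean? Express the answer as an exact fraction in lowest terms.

Total count 24 over total exposure 6 months.
Conjugate update: add total count to the shape and total exposure to the rate, giving Gamma(41, 15).
Posterior mean = 41/15 = 41/15; prior mean = 17/9 = 17/9. Difference = 41/15 − 17/9 = 38/45.

38/45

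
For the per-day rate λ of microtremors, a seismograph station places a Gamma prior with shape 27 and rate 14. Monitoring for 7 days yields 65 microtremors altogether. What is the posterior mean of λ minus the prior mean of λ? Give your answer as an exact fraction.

103/42

Total count 65 over total exposure 7 days.
Posterior: α' = 27 + 65 = 92, β' = 14 + 7 = 21.
Posterior mean = 92/21 = 92/21; prior mean = 27/14 = 27/14. Difference = 92/21 − 27/14 = 103/42.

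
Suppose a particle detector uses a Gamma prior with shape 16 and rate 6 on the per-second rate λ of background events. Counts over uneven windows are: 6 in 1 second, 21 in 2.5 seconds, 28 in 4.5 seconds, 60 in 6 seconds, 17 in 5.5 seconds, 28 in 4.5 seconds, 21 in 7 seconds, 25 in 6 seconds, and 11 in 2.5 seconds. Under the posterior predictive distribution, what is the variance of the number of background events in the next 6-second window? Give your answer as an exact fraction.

287988/8281

Total count: 6 + 21 + 28 + 60 + 17 + 28 + 21 + 25 + 11 = 217.
Total exposure: 1 + 2.5 + 4.5 + 6 + 5.5 + 4.5 + 7 + 6 + 2.5 = 39.5 seconds.
By Gamma–Poisson conjugacy, the posterior is Gamma(α + Σx, β + Σt) = Gamma(16 + 217, 6 + 39.5) = Gamma(233, 91/2).
The posterior predictive for a window of length T is Negative Binomial with variance T·α'·(β'+T)/β'² = 6·233·(103/2)/(8281/4) = 287988/8281.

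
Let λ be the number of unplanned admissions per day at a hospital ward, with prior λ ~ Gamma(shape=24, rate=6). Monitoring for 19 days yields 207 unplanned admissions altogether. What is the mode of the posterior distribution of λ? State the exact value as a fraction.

Total count 207 over total exposure 19 days.
Conjugate update: add total count to the shape and total exposure to the rate, giving Gamma(231, 25).
Posterior mode = (α'−1)/β' = 230/25 = 46/5.

46/5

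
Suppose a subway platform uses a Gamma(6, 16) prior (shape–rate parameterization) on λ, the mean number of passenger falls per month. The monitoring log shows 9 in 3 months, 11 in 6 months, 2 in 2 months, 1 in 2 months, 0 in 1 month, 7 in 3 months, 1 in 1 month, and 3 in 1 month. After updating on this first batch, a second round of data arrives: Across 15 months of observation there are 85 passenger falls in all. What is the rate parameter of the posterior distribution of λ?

Total count: 9 + 11 + 2 + 1 + 0 + 7 + 1 + 3 = 34.
Total exposure: 3 + 6 + 2 + 2 + 1 + 3 + 1 + 1 = 19 months.
After the first batch: Gamma(6 + 34, 16 + 19) = Gamma(40, 35).
Total count 85 over total exposure 15 months.
After the second batch: Gamma(40 + 85, 35 + 15) = Gamma(125, 50).

50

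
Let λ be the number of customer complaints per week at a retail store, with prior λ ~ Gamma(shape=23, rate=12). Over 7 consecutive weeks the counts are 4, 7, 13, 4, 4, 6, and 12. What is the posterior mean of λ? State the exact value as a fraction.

73/19

Total count: 4 + 7 + 13 + 4 + 4 + 6 + 12 = 50.
Total exposure: 7 weeks.
Gamma(α, β) with Poisson data over total exposure Σt gives posterior Gamma(α+Σx, β+Σt) = Gamma(73, 19).
Posterior mean = α'/β' = 73/19.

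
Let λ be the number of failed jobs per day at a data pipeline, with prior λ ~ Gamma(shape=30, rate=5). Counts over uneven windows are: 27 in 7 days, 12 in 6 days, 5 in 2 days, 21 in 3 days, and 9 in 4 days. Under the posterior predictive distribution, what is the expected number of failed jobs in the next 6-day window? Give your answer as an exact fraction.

208/9

Total count: 27 + 12 + 5 + 21 + 9 = 74.
Total exposure: 7 + 6 + 2 + 3 + 4 = 22 days.
The Gamma prior is conjugate for the Poisson rate, so λ | data ~ Gamma(30+74, 5+22) = Gamma(104, 27).
Predictive mean over a 6-day window = T·E[λ|data] = 6·104/27 = 208/9.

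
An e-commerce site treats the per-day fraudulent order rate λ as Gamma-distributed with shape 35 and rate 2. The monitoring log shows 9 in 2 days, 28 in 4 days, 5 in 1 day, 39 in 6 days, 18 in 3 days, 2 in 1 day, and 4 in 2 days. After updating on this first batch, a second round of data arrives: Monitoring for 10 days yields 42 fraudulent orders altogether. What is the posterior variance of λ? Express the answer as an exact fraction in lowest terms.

Total count: 9 + 28 + 5 + 39 + 18 + 2 + 4 = 105.
Total exposure: 2 + 4 + 1 + 6 + 3 + 1 + 2 = 19 days.
After the first batch: Gamma(35 + 105, 2 + 19) = Gamma(140, 21).
Total count 42 over total exposure 10 days.
After the second batch: Gamma(140 + 42, 21 + 10) = Gamma(182, 31).
Posterior variance = α'/β'² = 182/961.

182/961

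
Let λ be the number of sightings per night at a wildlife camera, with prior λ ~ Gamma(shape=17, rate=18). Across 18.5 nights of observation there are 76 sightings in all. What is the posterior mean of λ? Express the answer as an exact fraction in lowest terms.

Total count 76 over total exposure 18.5 nights.
Gamma(α, β) with Poisson data over total exposure Σt gives posterior Gamma(α+Σx, β+Σt) = Gamma(93, 73/2).
Posterior mean = α'/β' = 93/(73/2) = 186/73.

186/73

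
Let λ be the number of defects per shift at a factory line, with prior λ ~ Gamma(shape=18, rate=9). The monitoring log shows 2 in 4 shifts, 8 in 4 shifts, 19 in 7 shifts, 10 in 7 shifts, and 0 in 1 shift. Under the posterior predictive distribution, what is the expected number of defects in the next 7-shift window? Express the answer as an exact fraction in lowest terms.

Total count: 2 + 8 + 19 + 10 + 0 = 39.
Total exposure: 4 + 4 + 7 + 7 + 1 = 23 shifts.
The Gamma prior is conjugate for the Poisson rate, so λ | data ~ Gamma(18+39, 9+23) = Gamma(57, 32).
Predictive mean over a 7-shift window = T·E[λ|data] = 7·57/32 = 399/32.

399/32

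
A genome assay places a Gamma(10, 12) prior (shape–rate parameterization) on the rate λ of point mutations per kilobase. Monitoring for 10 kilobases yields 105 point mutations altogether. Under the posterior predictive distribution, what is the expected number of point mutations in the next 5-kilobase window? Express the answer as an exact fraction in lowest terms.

575/22

Total count 105 over total exposure 10 kilobases.
Posterior: α' = 10 + 105 = 115, β' = 12 + 10 = 22.
Predictive mean over a 5-kilobase window = T·E[λ|data] = 5·115/22 = 575/22.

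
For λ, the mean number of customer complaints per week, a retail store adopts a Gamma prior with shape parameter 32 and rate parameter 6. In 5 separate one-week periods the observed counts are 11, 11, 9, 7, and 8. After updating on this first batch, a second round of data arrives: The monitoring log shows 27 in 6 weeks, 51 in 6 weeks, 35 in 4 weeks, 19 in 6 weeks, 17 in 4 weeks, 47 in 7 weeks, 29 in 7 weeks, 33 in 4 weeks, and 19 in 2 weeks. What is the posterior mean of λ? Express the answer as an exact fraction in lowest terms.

355/57

Total count: 11 + 11 + 9 + 7 + 8 = 46.
Total exposure: 5 weeks.
After the first batch: Gamma(32 + 46, 6 + 5) = Gamma(78, 11).
Total count: 27 + 51 + 35 + 19 + 17 + 47 + 29 + 33 + 19 = 277.
Total exposure: 6 + 6 + 4 + 6 + 4 + 7 + 7 + 4 + 2 = 46 weeks.
After the second batch: Gamma(78 + 277, 11 + 46) = Gamma(355, 57).
Posterior mean = α'/β' = 355/57.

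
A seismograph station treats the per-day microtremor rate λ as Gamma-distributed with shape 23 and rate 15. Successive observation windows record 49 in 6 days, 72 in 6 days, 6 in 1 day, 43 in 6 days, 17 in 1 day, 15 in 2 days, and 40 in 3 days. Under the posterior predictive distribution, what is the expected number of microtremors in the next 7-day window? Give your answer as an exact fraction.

Total count: 49 + 72 + 6 + 43 + 17 + 15 + 40 = 242.
Total exposure: 6 + 6 + 1 + 6 + 1 + 2 + 3 = 25 days.
Conjugate update: add total count to the shape and total exposure to the rate, giving Gamma(265, 40).
Predictive mean over a 7-day window = T·E[λ|data] = 7·265/40 = 371/8.

371/8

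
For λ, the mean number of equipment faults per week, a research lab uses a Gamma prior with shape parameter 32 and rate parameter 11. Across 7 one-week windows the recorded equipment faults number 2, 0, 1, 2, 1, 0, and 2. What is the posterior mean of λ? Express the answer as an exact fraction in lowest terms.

Total count: 2 + 0 + 1 + 2 + 1 + 0 + 2 = 8.
Total exposure: 7 weeks.
By Gamma–Poisson conjugacy, the posterior is Gamma(α + Σx, β + Σt) = Gamma(32 + 8, 11 + 7) = Gamma(40, 18).
Posterior mean = α'/β' = 40/18 = 20/9.

20/9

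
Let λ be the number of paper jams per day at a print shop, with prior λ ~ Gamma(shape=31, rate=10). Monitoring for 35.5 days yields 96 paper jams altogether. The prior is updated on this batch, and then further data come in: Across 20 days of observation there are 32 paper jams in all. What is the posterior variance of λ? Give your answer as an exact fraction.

Total count 96 over total exposure 35.5 days.
After the first batch: Gamma(31 + 96, 10 + 35.5) = Gamma(127, 91/2).
Total count 32 over total exposure 20 days.
After the second batch: Gamma(127 + 32, 91/2 + 20) = Gamma(159, 131/2).
Posterior variance = α'/β'² = 159/(17161/4) = 636/17161.

636/17161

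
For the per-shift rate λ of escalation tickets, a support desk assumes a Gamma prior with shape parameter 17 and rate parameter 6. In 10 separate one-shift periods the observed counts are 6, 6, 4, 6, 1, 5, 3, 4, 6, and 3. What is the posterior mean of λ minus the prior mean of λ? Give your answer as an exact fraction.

47/48

Total count: 6 + 6 + 4 + 6 + 1 + 5 + 3 + 4 + 6 + 3 = 44.
Total exposure: 10 shifts.
Conjugate update: add total count to the shape and total exposure to the rate, giving Gamma(61, 16).
Posterior mean = 61/16 = 61/16; prior mean = 17/6 = 17/6. Difference = 61/16 − 17/6 = 47/48.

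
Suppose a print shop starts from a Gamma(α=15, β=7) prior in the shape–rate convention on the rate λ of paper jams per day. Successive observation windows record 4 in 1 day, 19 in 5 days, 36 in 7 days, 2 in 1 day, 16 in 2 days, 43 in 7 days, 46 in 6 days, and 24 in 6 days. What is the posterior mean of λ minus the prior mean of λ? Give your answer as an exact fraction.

Total count: 4 + 19 + 36 + 2 + 16 + 43 + 46 + 24 = 190.
Total exposure: 1 + 5 + 7 + 1 + 2 + 7 + 6 + 6 = 35 days.
By Gamma–Poisson conjugacy, the posterior is Gamma(α + Σx, β + Σt) = Gamma(15 + 190, 7 + 35) = Gamma(205, 42).
Posterior mean = 205/42 = 205/42; prior mean = 15/7 = 15/7. Difference = 205/42 − 15/7 = 115/42.

115/42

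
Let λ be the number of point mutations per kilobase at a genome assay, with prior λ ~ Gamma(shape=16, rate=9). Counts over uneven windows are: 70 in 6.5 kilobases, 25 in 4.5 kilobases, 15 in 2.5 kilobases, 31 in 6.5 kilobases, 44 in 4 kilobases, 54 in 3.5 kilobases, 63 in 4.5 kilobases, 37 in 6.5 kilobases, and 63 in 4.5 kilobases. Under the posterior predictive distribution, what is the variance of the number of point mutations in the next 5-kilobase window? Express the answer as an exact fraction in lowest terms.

59565/1352

Total count: 70 + 25 + 15 + 31 + 44 + 54 + 63 + 37 + 63 = 402.
Total exposure: 6.5 + 4.5 + 2.5 + 6.5 + 4 + 3.5 + 4.5 + 6.5 + 4.5 = 43 kilobases.
Conjugate update: add total count to the shape and total exposure to the rate, giving Gamma(418, 52).
The posterior predictive for a window of length T is Negative Binomial with variance T·α'·(β'+T)/β'² = 5·418·57/2704 = 59565/1352.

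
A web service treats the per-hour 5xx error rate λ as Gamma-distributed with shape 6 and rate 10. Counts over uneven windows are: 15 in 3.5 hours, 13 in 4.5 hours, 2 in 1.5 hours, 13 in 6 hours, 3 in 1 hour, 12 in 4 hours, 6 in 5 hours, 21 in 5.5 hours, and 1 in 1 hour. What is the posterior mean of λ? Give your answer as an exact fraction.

Total count: 15 + 13 + 2 + 13 + 3 + 12 + 6 + 21 + 1 = 86.
Total exposure: 3.5 + 4.5 + 1.5 + 6 + 1 + 4 + 5 + 5.5 + 1 = 32 hours.
By Gamma–Poisson conjugacy, the posterior is Gamma(α + Σx, β + Σt) = Gamma(6 + 86, 10 + 32) = Gamma(92, 42).
Posterior mean = α'/β' = 92/42 = 46/21.

46/21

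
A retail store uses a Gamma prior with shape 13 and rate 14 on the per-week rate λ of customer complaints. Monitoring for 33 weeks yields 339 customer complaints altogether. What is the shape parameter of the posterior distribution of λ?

352

Total count 339 over total exposure 33 weeks.
The Gamma prior is conjugate for the Poisson rate, so λ | data ~ Gamma(13+339, 14+33) = Gamma(352, 47).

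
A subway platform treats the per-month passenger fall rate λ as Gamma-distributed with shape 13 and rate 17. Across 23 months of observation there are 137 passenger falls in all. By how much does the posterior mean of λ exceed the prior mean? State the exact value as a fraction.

203/68

Total count 137 over total exposure 23 months.
Posterior: α' = 13 + 137 = 150, β' = 17 + 23 = 40.
Posterior mean = 150/40 = 15/4; prior mean = 13/17 = 13/17. Difference = 15/4 − 13/17 = 203/68.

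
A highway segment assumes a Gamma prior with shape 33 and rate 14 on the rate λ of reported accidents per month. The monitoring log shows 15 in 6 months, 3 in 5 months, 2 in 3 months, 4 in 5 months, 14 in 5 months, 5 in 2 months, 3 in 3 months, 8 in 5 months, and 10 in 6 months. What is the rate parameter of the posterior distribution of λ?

Total count: 15 + 3 + 2 + 4 + 14 + 5 + 3 + 8 + 10 = 64.
Total exposure: 6 + 5 + 3 + 5 + 5 + 2 + 3 + 5 + 6 = 40 months.
Posterior: α' = 33 + 64 = 97, β' = 14 + 40 = 54.

54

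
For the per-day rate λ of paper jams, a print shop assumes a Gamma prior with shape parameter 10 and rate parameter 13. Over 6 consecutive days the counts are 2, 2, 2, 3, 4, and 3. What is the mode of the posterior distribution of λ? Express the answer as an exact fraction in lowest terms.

25/19

Total count: 2 + 2 + 2 + 3 + 4 + 3 = 16.
Total exposure: 6 days.
The Gamma prior is conjugate for the Poisson rate, so λ | data ~ Gamma(10+16, 13+6) = Gamma(26, 19).
Posterior mode = (α'−1)/β' = 25/19.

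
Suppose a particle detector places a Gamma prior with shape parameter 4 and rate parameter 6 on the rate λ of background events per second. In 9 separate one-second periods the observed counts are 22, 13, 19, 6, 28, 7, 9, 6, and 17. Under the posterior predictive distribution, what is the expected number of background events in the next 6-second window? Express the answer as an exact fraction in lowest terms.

262/5

Total count: 22 + 13 + 19 + 6 + 28 + 7 + 9 + 6 + 17 = 127.
Total exposure: 9 seconds.
Conjugate update: add total count to the shape and total exposure to the rate, giving Gamma(131, 15).
Predictive mean over a 6-second window = T·E[λ|data] = 6·131/15 = 262/5.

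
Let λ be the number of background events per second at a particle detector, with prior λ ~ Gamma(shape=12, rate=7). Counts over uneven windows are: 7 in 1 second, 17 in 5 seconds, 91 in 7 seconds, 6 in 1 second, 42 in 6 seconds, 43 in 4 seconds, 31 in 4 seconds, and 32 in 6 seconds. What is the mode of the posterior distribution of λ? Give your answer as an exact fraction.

280/41

Total count: 7 + 17 + 91 + 6 + 42 + 43 + 31 + 32 = 269.
Total exposure: 1 + 5 + 7 + 1 + 6 + 4 + 4 + 6 = 34 seconds.
Posterior: α' = 12 + 269 = 281, β' = 7 + 34 = 41.
Posterior mode = (α'−1)/β' = 280/41.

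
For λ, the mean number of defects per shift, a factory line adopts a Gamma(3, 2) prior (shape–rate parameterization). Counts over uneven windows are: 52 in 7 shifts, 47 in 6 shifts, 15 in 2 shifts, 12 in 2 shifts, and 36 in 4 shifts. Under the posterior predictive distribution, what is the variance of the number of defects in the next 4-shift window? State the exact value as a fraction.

17820/529

Total count: 52 + 47 + 15 + 12 + 36 = 162.
Total exposure: 7 + 6 + 2 + 2 + 4 = 21 shifts.
By Gamma–Poisson conjugacy, the posterior is Gamma(α + Σx, β + Σt) = Gamma(3 + 162, 2 + 21) = Gamma(165, 23).
The posterior predictive for a window of length T is Negative Binomial with variance T·α'·(β'+T)/β'² = 4·165·27/529 = 17820/529.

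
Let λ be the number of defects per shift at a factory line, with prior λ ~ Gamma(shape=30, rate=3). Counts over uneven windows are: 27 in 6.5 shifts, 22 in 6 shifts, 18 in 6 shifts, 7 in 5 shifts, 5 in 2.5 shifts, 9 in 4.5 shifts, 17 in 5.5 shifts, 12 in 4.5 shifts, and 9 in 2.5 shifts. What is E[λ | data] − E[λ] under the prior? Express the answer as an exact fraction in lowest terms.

Total count: 27 + 22 + 18 + 7 + 5 + 9 + 17 + 12 + 9 = 126.
Total exposure: 6.5 + 6 + 6 + 5 + 2.5 + 4.5 + 5.5 + 4.5 + 2.5 = 43 shifts.
Posterior: α' = 30 + 126 = 156, β' = 3 + 43 = 46.
Posterior mean = 156/46 = 78/23; prior mean = 30/3 = 10. Difference = 78/23 − 10 = -152/23.

-152/23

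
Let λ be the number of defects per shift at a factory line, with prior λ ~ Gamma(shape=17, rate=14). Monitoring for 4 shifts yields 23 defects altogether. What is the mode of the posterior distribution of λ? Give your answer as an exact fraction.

13/6

Total count 23 over total exposure 4 shifts.
By Gamma–Poisson conjugacy, the posterior is Gamma(α + Σx, β + Σt) = Gamma(17 + 23, 14 + 4) = Gamma(40, 18).
Posterior mode = (α'−1)/β' = 39/18 = 13/6.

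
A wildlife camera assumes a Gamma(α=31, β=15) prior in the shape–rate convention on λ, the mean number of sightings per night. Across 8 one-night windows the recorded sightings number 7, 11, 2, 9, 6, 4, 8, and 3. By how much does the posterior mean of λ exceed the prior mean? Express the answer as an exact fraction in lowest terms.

Total count: 7 + 11 + 2 + 9 + 6 + 4 + 8 + 3 = 50.
Total exposure: 8 nights.
The Gamma prior is conjugate for the Poisson rate, so λ | data ~ Gamma(31+50, 15+8) = Gamma(81, 23).
Posterior mean = 81/23 = 81/23; prior mean = 31/15 = 31/15. Difference = 81/23 − 31/15 = 502/345.

502/345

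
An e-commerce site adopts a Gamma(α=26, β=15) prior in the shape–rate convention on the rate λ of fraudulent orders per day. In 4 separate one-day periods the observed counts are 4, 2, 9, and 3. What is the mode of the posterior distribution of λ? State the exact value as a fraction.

Total count: 4 + 2 + 9 + 3 = 18.
Total exposure: 4 days.
Gamma(α, β) with Poisson data over total exposure Σt gives posterior Gamma(α+Σx, β+Σt) = Gamma(44, 19).
Posterior mode = (α'−1)/β' = 43/19.

43/19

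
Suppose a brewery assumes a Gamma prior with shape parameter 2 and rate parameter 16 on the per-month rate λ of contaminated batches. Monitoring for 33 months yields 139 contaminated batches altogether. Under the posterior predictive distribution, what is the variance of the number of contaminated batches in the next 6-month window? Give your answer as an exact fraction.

46530/2401

Total count 139 over total exposure 33 months.
By Gamma–Poisson conjugacy, the posterior is Gamma(α + Σx, β + Σt) = Gamma(2 + 139, 16 + 33) = Gamma(141, 49).
The posterior predictive for a window of length T is Negative Binomial with variance T·α'·(β'+T)/β'² = 6·141·55/2401 = 46530/2401.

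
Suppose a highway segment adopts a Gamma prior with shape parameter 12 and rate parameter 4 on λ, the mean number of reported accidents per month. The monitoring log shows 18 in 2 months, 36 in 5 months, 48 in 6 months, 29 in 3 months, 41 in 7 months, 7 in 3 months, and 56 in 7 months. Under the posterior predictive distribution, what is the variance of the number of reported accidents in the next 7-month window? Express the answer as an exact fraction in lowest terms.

Total count: 18 + 36 + 48 + 29 + 41 + 7 + 56 = 235.
Total exposure: 2 + 5 + 6 + 3 + 7 + 3 + 7 = 33 months.
Posterior: α' = 12 + 235 = 247, β' = 4 + 33 = 37.
The posterior predictive for a window of length T is Negative Binomial with variance T·α'·(β'+T)/β'² = 7·247·44/1369 = 76076/1369.

76076/1369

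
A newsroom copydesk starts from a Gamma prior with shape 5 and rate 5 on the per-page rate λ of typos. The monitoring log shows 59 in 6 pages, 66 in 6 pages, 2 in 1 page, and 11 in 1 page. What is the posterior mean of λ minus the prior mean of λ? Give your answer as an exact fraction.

124/19

Total count: 59 + 66 + 2 + 11 = 138.
Total exposure: 6 + 6 + 1 + 1 = 14 pages.
Conjugate update: add total count to the shape and total exposure to the rate, giving Gamma(143, 19).
Posterior mean = 143/19 = 143/19; prior mean = 5/5 = 1. Difference = 143/19 − 1 = 124/19.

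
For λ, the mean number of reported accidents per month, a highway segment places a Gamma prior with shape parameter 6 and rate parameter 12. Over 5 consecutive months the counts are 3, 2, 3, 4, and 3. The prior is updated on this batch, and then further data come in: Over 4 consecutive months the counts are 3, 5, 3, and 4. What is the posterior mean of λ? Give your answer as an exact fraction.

Total count: 3 + 2 + 3 + 4 + 3 = 15.
Total exposure: 5 months.
After the first batch: Gamma(6 + 15, 12 + 5) = Gamma(21, 17).
Total count: 3 + 5 + 3 + 4 = 15.
Total exposure: 4 months.
After the second batch: Gamma(21 + 15, 17 + 4) = Gamma(36, 21).
Posterior mean = α'/β' = 36/21 = 12/7.

12/7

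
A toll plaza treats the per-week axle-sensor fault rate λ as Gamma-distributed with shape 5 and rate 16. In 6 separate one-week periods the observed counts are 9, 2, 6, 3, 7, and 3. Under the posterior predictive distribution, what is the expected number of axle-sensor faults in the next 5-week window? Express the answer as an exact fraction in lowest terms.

Total count: 9 + 2 + 6 + 3 + 7 + 3 = 30.
Total exposure: 6 weeks.
Gamma(α, β) with Poisson data over total exposure Σt gives posterior Gamma(α+Σx, β+Σt) = Gamma(35, 22).
Predictive mean over a 5-week window = T·E[λ|data] = 5·35/22 = 175/22.

175/22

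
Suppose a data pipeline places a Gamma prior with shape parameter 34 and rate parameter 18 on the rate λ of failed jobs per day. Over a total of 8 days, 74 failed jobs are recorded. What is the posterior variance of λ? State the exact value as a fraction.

Total count 74 over total exposure 8 days.
By Gamma–Poisson conjugacy, the posterior is Gamma(α + Σx, β + Σt) = Gamma(34 + 74, 18 + 8) = Gamma(108, 26).
Posterior variance = α'/β'² = 108/676 = 27/169.

27/169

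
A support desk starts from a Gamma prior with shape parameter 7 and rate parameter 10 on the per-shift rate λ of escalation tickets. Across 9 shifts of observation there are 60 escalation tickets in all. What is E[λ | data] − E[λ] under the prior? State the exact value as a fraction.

537/190

Total count 60 over total exposure 9 shifts.
Conjugate update: add total count to the shape and total exposure to the rate, giving Gamma(67, 19).
Posterior mean = 67/19 = 67/19; prior mean = 7/10 = 7/10. Difference = 67/19 − 7/10 = 537/190.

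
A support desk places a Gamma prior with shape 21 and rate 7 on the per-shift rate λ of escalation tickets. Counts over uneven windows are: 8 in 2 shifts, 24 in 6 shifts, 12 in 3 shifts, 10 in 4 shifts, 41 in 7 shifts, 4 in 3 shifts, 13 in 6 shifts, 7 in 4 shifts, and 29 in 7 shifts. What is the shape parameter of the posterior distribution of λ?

169

Total count: 8 + 24 + 12 + 10 + 41 + 4 + 13 + 7 + 29 = 148.
Total exposure: 2 + 6 + 3 + 4 + 7 + 3 + 6 + 4 + 7 = 42 shifts.
By Gamma–Poisson conjugacy, the posterior is Gamma(α + Σx, β + Σt) = Gamma(21 + 148, 7 + 42) = Gamma(169, 49).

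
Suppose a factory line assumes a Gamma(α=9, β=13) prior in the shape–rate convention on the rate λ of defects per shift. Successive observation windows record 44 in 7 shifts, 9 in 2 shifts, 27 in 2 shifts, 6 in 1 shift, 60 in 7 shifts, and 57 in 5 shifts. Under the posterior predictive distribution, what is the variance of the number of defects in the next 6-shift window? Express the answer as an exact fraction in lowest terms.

Total count: 44 + 9 + 27 + 6 + 60 + 57 = 203.
Total exposure: 7 + 2 + 2 + 1 + 7 + 5 = 24 shifts.
Conjugate update: add total count to the shape and total exposure to the rate, giving Gamma(212, 37).
The posterior predictive for a window of length T is Negative Binomial with variance T·α'·(β'+T)/β'² = 6·212·43/1369 = 54696/1369.

54696/1369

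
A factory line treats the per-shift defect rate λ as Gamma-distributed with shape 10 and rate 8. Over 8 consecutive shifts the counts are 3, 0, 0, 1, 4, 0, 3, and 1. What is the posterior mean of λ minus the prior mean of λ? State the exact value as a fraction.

1/8

Total count: 3 + 0 + 0 + 1 + 4 + 0 + 3 + 1 = 12.
Total exposure: 8 shifts.
Gamma(α, β) with Poisson data over total exposure Σt gives posterior Gamma(α+Σx, β+Σt) = Gamma(22, 16).
Posterior mean = 22/16 = 11/8; prior mean = 10/8 = 5/4. Difference = 11/8 − 5/4 = 1/8.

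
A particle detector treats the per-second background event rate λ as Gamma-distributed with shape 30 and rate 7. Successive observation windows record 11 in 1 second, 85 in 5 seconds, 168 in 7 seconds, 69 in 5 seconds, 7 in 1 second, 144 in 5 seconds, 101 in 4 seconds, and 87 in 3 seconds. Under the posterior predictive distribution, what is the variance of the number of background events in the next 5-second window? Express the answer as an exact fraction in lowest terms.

75465/722

Total count: 11 + 85 + 168 + 69 + 7 + 144 + 101 + 87 = 672.
Total exposure: 1 + 5 + 7 + 5 + 1 + 5 + 4 + 3 = 31 seconds.
Gamma(α, β) with Poisson data over total exposure Σt gives posterior Gamma(α+Σx, β+Σt) = Gamma(702, 38).
The posterior predictive for a window of length T is Negative Binomial with variance T·α'·(β'+T)/β'² = 5·702·43/1444 = 75465/722.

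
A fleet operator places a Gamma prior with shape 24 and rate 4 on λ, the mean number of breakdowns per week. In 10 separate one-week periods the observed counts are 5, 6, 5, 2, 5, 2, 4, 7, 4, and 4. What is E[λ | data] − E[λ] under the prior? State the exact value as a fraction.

-8/7

Total count: 5 + 6 + 5 + 2 + 5 + 2 + 4 + 7 + 4 + 4 = 44.
Total exposure: 10 weeks.
Posterior: α' = 24 + 44 = 68, β' = 4 + 10 = 14.
Posterior mean = 68/14 = 34/7; prior mean = 24/4 = 6. Difference = 34/7 − 6 = -8/7.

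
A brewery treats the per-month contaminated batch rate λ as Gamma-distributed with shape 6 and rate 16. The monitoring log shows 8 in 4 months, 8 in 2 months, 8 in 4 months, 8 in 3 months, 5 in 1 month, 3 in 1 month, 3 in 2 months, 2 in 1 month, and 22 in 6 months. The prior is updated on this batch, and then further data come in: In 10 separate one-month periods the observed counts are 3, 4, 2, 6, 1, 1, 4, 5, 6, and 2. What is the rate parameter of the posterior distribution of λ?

Total count: 8 + 8 + 8 + 8 + 5 + 3 + 3 + 2 + 22 = 67.
Total exposure: 4 + 2 + 4 + 3 + 1 + 1 + 2 + 1 + 6 = 24 months.
After the first batch: Gamma(6 + 67, 16 + 24) = Gamma(73, 40).
Total count: 3 + 4 + 2 + 6 + 1 + 1 + 4 + 5 + 6 + 2 = 34.
Total exposure: 10 months.
After the second batch: Gamma(73 + 34, 40 + 10) = Gamma(107, 50).

50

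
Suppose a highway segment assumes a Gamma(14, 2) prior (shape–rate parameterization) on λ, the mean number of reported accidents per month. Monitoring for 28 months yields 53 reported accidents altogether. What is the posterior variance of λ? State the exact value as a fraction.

Total count 53 over total exposure 28 months.
Posterior: α' = 14 + 53 = 67, β' = 2 + 28 = 30.
Posterior variance = α'/β'² = 67/900.

67/900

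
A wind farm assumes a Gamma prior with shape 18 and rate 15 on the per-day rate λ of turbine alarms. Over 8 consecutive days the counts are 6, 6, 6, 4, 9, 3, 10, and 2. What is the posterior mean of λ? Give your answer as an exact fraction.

64/23

Total count: 6 + 6 + 6 + 4 + 9 + 3 + 10 + 2 = 46.
Total exposure: 8 days.
Conjugate update: add total count to the shape and total exposure to the rate, giving Gamma(64, 23).
Posterior mean = α'/β' = 64/23.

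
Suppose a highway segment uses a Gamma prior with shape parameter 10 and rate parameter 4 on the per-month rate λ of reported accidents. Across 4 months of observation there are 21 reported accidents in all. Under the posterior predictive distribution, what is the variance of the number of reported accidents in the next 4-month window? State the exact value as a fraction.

93/4

Total count 21 over total exposure 4 months.
The Gamma prior is conjugate for the Poisson rate, so λ | data ~ Gamma(10+21, 4+4) = Gamma(31, 8).
The posterior predictive for a window of length T is Negative Binomial with variance T·α'·(β'+T)/β'² = 4·31·12/64 = 93/4.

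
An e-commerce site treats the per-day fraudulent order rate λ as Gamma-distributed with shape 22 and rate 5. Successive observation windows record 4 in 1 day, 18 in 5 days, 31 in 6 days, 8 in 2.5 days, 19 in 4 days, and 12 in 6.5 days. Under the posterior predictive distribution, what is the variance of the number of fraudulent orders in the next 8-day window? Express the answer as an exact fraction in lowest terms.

Total count: 4 + 18 + 31 + 8 + 19 + 12 = 92.
Total exposure: 1 + 5 + 6 + 2.5 + 4 + 6.5 = 25 days.
Posterior: α' = 22 + 92 = 114, β' = 5 + 25 = 30.
The posterior predictive for a window of length T is Negative Binomial with variance T·α'·(β'+T)/β'² = 8·114·38/900 = 2888/75.

2888/75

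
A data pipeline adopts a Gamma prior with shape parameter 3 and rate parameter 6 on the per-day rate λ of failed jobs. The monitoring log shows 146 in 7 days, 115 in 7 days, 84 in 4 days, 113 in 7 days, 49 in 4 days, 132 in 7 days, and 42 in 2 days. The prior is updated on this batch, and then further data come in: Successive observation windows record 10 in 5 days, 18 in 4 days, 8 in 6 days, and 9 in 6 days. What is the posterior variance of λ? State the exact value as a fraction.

729/4225

Total count: 146 + 115 + 84 + 113 + 49 + 132 + 42 = 681.
Total exposure: 7 + 7 + 4 + 7 + 4 + 7 + 2 = 38 days.
After the first batch: Gamma(3 + 681, 6 + 38) = Gamma(684, 44).
Total count: 10 + 18 + 8 + 9 = 45.
Total exposure: 5 + 4 + 6 + 6 = 21 days.
After the second batch: Gamma(684 + 45, 44 + 21) = Gamma(729, 65).
Posterior variance = α'/β'² = 729/4225.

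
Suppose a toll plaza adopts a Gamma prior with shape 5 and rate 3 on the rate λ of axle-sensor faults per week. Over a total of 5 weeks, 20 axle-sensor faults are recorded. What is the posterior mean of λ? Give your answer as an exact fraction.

25/8

Total count 20 over total exposure 5 weeks.
Gamma(α, β) with Poisson data over total exposure Σt gives posterior Gamma(α+Σx, β+Σt) = Gamma(25, 8).
Posterior mean = α'/β' = 25/8.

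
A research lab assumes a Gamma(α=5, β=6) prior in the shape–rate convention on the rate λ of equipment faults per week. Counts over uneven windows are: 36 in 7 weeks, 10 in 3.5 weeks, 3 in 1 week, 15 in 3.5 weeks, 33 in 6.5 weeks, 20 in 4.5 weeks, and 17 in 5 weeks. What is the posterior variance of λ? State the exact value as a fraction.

139/1369

Total count: 36 + 10 + 3 + 15 + 33 + 20 + 17 = 134.
Total exposure: 7 + 3.5 + 1 + 3.5 + 6.5 + 4.5 + 5 = 31 weeks.
The Gamma prior is conjugate for the Poisson rate, so λ | data ~ Gamma(5+134, 6+31) = Gamma(139, 37).
Posterior variance = α'/β'² = 139/1369.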